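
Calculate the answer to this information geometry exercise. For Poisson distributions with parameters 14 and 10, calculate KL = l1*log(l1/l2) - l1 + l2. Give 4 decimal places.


KL divergence for Poisson:
KL = l1*log(l1/l2) - l1 + l2.
l1 = 14, l2 = 10.
log(14/10) = 0.336472.
l1*log(l1/l2) = 14 * 0.336472 = 4.710611.
KL = 4.710611 - 14 + 10 = 0.7106

0.7106


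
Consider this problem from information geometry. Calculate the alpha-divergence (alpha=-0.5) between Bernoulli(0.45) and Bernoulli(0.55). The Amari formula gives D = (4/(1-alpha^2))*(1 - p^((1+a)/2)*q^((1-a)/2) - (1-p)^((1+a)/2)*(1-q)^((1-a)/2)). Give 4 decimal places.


Amari alpha-divergence:
D = (4/(1-alpha^2))*(1 - p^((1+a)/2)*q^((1-a)/2) - (1-p)^((1+a)/2)*(1-q)^((1-a)/2)).
alpha = -0.5, p = 0.45, q = 0.55.
e1 = (1+alpha)/2 = 0.25, e2 = (1-alpha)/2 = 0.75.
t1 = p^e1 * q^e2 = 0.45^0.25 * 0.55^0.75 = 0.523088.
t2 = (1-p)^e1 * (1-q)^e2 = 0.55^0.25 * 0.45^0.75 = 0.473151.
4/(1-alpha^2) = 5.333333.
D = 5.333333*(1 - 0.523088 - 0.473151) = 0.0201

0.0201


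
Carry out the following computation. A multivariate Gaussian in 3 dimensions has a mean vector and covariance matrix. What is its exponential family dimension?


Exponential family dimension calculation:
For 3-dim MVN: mean has 3 params, covariance has 3*4/2 = 6 unique entries.
Total dim = 3 + 6 = 9.

9


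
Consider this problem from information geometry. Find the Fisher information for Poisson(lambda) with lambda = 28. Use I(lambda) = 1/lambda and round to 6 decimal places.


Fisher information for Poisson: I(lambda) = 1/lambda.
lambda = 28.
I(lambda) = 1/28 = 0.035714

0.035714


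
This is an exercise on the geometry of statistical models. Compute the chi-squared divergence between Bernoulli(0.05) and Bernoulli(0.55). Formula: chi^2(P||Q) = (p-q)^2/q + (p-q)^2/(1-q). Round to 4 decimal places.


Chi-squared divergence between Bernoulli distributions:
chi^2 = (p-q)^2/q + (p-q)^2/(1-q).
p = 0.05, q = 0.55, p-q = -0.5.
(p-q)^2 = 0.25.
term1 = 0.25/0.55 = 0.454545.
term2 = 0.25/0.45 = 0.555556.
chi^2 = 0.454545 + 0.555556 = 1.0101

1.0101


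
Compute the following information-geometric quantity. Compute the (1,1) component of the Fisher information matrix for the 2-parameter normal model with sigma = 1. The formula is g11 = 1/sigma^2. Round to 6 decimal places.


For the 2-parameter normal family, the Fisher metric has:
  g11 = 1/sigma^2, g22 = 2/sigma^2.
sigma = 1, sigma^2 = 1.
g11 = 1.000000

1.000000


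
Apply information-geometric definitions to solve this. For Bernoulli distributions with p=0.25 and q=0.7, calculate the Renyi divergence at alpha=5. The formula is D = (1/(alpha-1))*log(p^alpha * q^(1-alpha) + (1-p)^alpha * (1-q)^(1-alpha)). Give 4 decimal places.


Renyi divergence of order alpha between Bernoulli distributions:
D = (1/(alpha-1))*log(p^alpha * q^(1-alpha) + (1-p)^alpha * (1-q)^(1-alpha)).
alpha = 5, p = 0.25, q = 0.7.
p^alpha * q^(1-alpha) = 0.25^5 * 0.7^-4 = 0.004067.
(1-p)^alpha * (1-q)^(1-alpha) = 0.75^5 * 0.3^-4 = 29.296875.
sum = 0.004067 + 29.296875 = 29.300942.
D = (1/4)*log(29.300942) = 0.8444

0.8444


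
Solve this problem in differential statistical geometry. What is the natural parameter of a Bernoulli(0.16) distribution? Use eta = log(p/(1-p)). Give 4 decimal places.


Natural parameter for Bernoulli: eta = log(p/(1-p)).
p = 0.16, 1-p = 0.84.
p/(1-p) = 0.190476.
eta = log(0.190476) = -1.6582

-1.6582


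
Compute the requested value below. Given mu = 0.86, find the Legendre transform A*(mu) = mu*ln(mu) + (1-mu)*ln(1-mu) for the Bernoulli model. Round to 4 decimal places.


Legendre transform for Bernoulli:
A*(mu) = mu*log(mu) + (1-mu)*log(1-mu).
mu = 0.86, 1-mu = 0.14.
mu*log(mu) = 0.86*log(0.86) = -0.129708.
(1-mu)*log(1-mu) = 0.14*log(0.14) = -0.275256.
A* = -0.129708 + -0.275256 = -0.4050

-0.4050


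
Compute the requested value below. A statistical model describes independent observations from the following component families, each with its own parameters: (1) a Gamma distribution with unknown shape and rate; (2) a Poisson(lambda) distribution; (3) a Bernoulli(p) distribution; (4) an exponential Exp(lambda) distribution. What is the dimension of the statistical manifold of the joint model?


The dimension of a statistical manifold equals the number of free
(independent) real parameters of the model. For a product of independent
blocks the parameter counts add.
- Gamma (shape, rate): 2.
- Poisson (lambda): 1.
- Bernoulli (p): 1.
- exponential (lambda): 1.
Total = 2 + 1 + 1 + 1 = 5.
Dimension = 5

5


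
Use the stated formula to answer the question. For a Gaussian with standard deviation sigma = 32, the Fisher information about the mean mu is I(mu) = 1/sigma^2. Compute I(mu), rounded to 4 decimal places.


The Fisher information for the mean of a normal distribution is I(mu) = 1/sigma^2.
sigma = 32, so sigma^2 = 1024.
I(mu) = 1/1024 = 0.0010

0.0010


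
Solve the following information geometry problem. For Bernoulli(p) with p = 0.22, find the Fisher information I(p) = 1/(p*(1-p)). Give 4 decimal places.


For Bernoulli(p), Fisher information is I(p) = 1/(p*(1-p)).
p = 0.22, 1-p = 0.78.
p*(1-p) = 0.1716.
I(p) = 1/0.1716 = 5.8275

5.8275


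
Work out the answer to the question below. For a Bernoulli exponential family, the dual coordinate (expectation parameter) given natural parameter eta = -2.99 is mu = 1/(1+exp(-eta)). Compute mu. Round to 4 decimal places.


Dual coordinate (expectation parameter) for Bernoulli:
mu = 1/(1+exp(-eta)).
eta = -2.99.
exp(-eta) = exp(2.99) = 19.885682.
mu = 1/(1+19.885682) = 0.0479

0.0479


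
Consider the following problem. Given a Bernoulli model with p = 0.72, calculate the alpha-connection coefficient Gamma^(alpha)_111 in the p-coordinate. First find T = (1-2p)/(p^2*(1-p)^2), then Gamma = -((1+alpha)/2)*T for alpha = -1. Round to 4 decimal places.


Skewness (Amari-Chentsov) tensor: T = (1-2p)/(p^2*(1-p)^2).
p = 0.72, 1-2p = -0.44, p^2 = 0.5184, (1-p)^2 = 0.0784.
T = -0.44/(0.5184 * 0.0784) = -10.82609.
In the p-coordinate, Gamma^(alpha) = Gamma^(0) - (alpha/2)*T with Gamma^(0) = (1/2)*g'(p) = -T/2,
so Gamma^(alpha) = -((1+alpha)/2)*T.
alpha = -1, -(1+alpha)/2 = 0.0.
Gamma = 0.0 * -10.82609 = 0.0000

0.0000


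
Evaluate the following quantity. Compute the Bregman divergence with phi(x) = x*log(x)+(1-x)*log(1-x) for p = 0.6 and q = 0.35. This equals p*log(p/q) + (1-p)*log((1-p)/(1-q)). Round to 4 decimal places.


Bregman divergence with negative entropy generator:
D = p*log(p/q) + (1-p)*log((1-p)/(1-q)).
p = 0.6, q = 0.35.
p*log(p/q) = 0.6*log(0.6/0.35) = 0.323398.
(1-p)*log((1-p)/(1-q)) = 0.4*log(0.4/0.65) = -0.194203.
D = 0.323398 + -0.194203 = 0.1292

0.1292


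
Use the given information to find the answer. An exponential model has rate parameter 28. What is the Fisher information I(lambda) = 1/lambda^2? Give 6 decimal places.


Fisher information for exponential: I(lambda) = 1/lambda^2.
lambda = 28, lambda^2 = 784.
I = 1/784 = 0.001276

0.001276


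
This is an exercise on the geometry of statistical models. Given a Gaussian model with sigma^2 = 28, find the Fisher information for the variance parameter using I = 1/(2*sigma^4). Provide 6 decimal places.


Fisher information for variance: I(sigma^2) = 1/(2*sigma^4).
sigma^2 = 28, so sigma^4 = 784.
I = 1/(2*784) = 1/1568 = 0.000638

0.000638


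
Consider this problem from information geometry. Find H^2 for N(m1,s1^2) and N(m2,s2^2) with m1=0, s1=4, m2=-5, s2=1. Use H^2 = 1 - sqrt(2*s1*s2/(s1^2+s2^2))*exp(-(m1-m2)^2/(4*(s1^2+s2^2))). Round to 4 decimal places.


Squared Hellinger distance for Gaussians:
H^2 = 1 - sqrt(2*s1*s2/(s1^2+s2^2)) * exp(-(m1-m2)^2/(4*(s1^2+s2^2))).
s1^2 = 16, s2^2 = 1, s1^2+s2^2 = 17.
sqrt(2*4*1/(17)) = 0.685994.
(m1-m2)^2 = (5)^2 = 25.
exp(-25/(4*17)) = exp(-0.367647) = 0.692362.
H^2 = 1 - 0.685994*0.692362 = 0.5250

0.5250


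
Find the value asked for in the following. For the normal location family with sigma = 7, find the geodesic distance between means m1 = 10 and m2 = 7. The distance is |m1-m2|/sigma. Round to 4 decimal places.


On the fixed-variance normal subfamily, geodesic distance = |m1-m2|/sigma.
|10 - 7| = 3.
sigma = 7.
d = 3/7 = 0.4286

0.4286


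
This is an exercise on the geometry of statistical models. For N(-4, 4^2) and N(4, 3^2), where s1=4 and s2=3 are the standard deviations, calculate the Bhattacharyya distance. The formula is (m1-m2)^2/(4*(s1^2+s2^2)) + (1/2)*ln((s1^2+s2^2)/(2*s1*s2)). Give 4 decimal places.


Bhattacharyya distance between two Gaussians:
DB = (m1-m2)^2/(4*(s1^2+s2^2)) + (1/2)*ln((s1^2+s2^2)/(2*s1*s2)).
(m1-m2)^2 = (-8)^2 = 64.
s1^2+s2^2 = 16 + 9 = 25.
term1 = 64/100 = 0.64.
term2 = 0.5*ln(25/24.0) = 0.020411.
DB = 0.64 + 0.020411 = 0.6604

0.6604


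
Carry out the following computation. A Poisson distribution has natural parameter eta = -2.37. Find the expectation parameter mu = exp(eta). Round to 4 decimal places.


Expectation parameter for Poisson exponential family:
mu = exp(eta).
eta = -2.37.
mu = exp(-2.37) = 0.0935

0.0935


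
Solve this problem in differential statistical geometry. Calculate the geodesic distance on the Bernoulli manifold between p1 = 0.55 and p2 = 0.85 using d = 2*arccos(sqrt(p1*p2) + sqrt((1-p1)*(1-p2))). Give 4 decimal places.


Geodesic distance on Bernoulli manifold:
d(p1,p2) = 2*arccos(sqrt(p1*p2) + sqrt((1-p1)*(1-p2))).
sqrt(p1*p2) = sqrt(0.55*0.85) = 0.68374.
sqrt((1-p1)*(1-p2)) = sqrt(0.45*0.15) = 0.259808.
arg = 0.68374 + 0.259808 = 0.943547.
d = 2*arccos(0.943547) = 0.6752

0.6752


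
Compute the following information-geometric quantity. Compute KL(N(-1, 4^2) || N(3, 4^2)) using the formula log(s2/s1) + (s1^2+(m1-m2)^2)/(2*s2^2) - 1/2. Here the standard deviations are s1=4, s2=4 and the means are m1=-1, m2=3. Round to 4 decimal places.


KL divergence between normal distributions:
KL = log(s2/s1) + (s1^2 + (m1-m2)^2)/(2*s2^2) - 1/2.
log(4/4) = 0.0.
(4^2 + (-1-3)^2)/(2*4^2) = (16 + 16)/32 = 1.0.
KL = 0.0 + 1.0 - 0.5 = 0.5000

0.5000


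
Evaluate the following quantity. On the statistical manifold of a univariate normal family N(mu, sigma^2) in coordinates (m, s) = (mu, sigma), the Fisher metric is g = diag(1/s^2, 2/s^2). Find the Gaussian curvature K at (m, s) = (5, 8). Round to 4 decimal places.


The metric has the form g = (A dm^2 + B ds^2)/s^2 with A = 1, B = 2.
Substitute u = sqrt(A/B)*m: g = B*(du^2 + ds^2)/s^2, i.e. B times the
Poincare upper half-plane metric, which has constant Gaussian curvature -1.
Scaling a 2D metric by a constant c divides the Gaussian curvature by c,
so K = -1/B = -1/(2) = -0.5000 everywhere (the point (m, s) = (5, 8) is irrelevant:
the curvature is constant).
The requested Gaussian curvature is K = -0.5000.

-0.5000


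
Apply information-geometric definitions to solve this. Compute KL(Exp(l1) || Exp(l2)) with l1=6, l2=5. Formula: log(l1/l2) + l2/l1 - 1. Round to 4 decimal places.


KL divergence for exponential family:
KL = log(l1/l2) + l2/l1 - 1.
log(6/5) = 0.182322.
5/6 = 0.833333.
KL = 0.182322 + 0.833333 - 1 = 0.0157

0.0157


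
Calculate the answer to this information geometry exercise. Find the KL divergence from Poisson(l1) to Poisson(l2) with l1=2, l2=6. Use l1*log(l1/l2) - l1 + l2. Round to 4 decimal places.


KL divergence for Poisson:
KL = l1*log(l1/l2) - l1 + l2.
l1 = 2, l2 = 6.
log(2/6) = -1.098612.
l1*log(l1/l2) = 2 * -1.098612 = -2.197225.
KL = -2.197225 - 2 + 6 = 1.8028

1.8028


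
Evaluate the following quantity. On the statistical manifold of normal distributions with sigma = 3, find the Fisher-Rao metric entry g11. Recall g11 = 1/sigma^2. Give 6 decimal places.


For the 2-parameter normal family, the Fisher metric has:
  g11 = 1/sigma^2, g22 = 2/sigma^2.
sigma = 3, sigma^2 = 9.
g11 = 0.111111

0.111111


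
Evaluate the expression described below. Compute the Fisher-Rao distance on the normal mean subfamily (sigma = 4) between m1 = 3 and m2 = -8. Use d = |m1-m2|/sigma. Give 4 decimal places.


On the fixed-variance normal subfamily, geodesic distance = |m1-m2|/sigma.
|3 - -8| = 11.
sigma = 4.
d = 11/4 = 2.7500

2.7500


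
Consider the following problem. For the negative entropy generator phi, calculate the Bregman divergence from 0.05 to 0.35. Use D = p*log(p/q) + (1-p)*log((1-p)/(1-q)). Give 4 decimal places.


Bregman divergence with negative entropy generator:
D = p*log(p/q) + (1-p)*log((1-p)/(1-q)).
p = 0.05, q = 0.35.
p*log(p/q) = 0.05*log(0.05/0.35) = -0.097296.
(1-p)*log((1-p)/(1-q)) = 0.95*log(0.95/0.65) = 0.360515.
D = -0.097296 + 0.360515 = 0.2632

0.2632


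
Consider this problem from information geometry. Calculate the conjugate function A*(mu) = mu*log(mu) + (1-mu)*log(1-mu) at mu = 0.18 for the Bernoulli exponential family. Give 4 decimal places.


Legendre transform for Bernoulli:
A*(mu) = mu*log(mu) + (1-mu)*log(1-mu).
mu = 0.18, 1-mu = 0.82.
mu*log(mu) = 0.18*log(0.18) = -0.308664.
(1-mu)*log(1-mu) = 0.82*log(0.82) = -0.16273.
A* = -0.308664 + -0.16273 = -0.4714

-0.4714


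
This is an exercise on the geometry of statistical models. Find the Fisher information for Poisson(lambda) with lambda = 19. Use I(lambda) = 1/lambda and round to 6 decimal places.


Fisher information for Poisson: I(lambda) = 1/lambda.
lambda = 19.
I(lambda) = 1/19 = 0.052632

0.052632


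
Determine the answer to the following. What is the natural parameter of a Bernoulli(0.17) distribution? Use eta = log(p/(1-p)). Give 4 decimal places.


Natural parameter for Bernoulli: eta = log(p/(1-p)).
p = 0.17, 1-p = 0.83.
p/(1-p) = 0.204819.
eta = log(0.204819) = -1.5856

-1.5856


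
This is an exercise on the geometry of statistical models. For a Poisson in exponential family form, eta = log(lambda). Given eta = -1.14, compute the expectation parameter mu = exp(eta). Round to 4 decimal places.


Expectation parameter for Poisson exponential family:
mu = exp(eta).
eta = -1.14.
mu = exp(-1.14) = 0.3198

0.3198


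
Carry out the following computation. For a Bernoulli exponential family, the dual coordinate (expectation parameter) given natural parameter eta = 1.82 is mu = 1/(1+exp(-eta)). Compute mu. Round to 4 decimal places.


Dual coordinate (expectation parameter) for Bernoulli:
mu = 1/(1+exp(-eta)).
eta = 1.82.
exp(-eta) = exp(-1.82) = 0.162026.
mu = 1/(1+0.162026) = 0.8606

0.8606


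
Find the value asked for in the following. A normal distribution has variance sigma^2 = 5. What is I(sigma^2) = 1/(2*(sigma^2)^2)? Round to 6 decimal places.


Fisher information for variance: I(sigma^2) = 1/(2*sigma^4).
sigma^2 = 5, so sigma^4 = 25.
I = 1/(2*25) = 1/50 = 0.020000

0.020000


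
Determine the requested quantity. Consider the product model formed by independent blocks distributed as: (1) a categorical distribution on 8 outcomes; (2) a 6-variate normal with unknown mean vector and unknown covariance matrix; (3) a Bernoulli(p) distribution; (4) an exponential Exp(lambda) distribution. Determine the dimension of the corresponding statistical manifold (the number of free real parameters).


The dimension of a statistical manifold equals the number of free
(independent) real parameters of the model. For a product of independent
blocks the parameter counts add.
- categorical on 8 outcomes (probabilities sum to 1): 8-1 = 7.
- 6-variate normal: 6 (mean) + 6*7/2 = 21 (symmetric covariance) = 27.
- Bernoulli (p): 1.
- exponential (lambda): 1.
Total = 7 + 27 + 1 + 1 = 36.
Dimension = 36

36


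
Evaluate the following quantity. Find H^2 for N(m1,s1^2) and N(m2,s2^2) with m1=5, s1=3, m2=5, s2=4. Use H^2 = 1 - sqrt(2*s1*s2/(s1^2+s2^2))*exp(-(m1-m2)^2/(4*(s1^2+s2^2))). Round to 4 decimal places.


Squared Hellinger distance for Gaussians:
H^2 = 1 - sqrt(2*s1*s2/(s1^2+s2^2)) * exp(-(m1-m2)^2/(4*(s1^2+s2^2))).
s1^2 = 9, s2^2 = 16, s1^2+s2^2 = 25.
sqrt(2*3*4/(25)) = 0.979796.
(m1-m2)^2 = (0)^2 = 0.
exp(-0/(4*25)) = exp(0.0) = 1.0.
H^2 = 1 - 0.979796*1.0 = 0.0202

0.0202


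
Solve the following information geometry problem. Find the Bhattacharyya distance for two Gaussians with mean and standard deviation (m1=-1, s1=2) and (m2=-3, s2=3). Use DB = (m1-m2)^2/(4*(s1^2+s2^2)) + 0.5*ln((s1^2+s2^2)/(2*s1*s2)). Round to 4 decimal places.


Bhattacharyya distance between two Gaussians:
DB = (m1-m2)^2/(4*(s1^2+s2^2)) + (1/2)*ln((s1^2+s2^2)/(2*s1*s2)).
(m1-m2)^2 = (2)^2 = 4.
s1^2+s2^2 = 4 + 9 = 13.
term1 = 4/52 = 0.076923.
term2 = 0.5*ln(13/12.0) = 0.040021.
DB = 0.076923 + 0.040021 = 0.1169

0.1169


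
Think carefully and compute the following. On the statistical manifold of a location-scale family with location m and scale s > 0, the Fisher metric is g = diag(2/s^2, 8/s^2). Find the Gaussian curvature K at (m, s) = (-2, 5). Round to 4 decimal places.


The metric has the form g = (A dm^2 + B ds^2)/s^2 with A = 2, B = 8.
Substitute u = sqrt(A/B)*m: g = B*(du^2 + ds^2)/s^2, i.e. B times the
Poincare upper half-plane metric, which has constant Gaussian curvature -1.
Scaling a 2D metric by a constant c divides the Gaussian curvature by c,
so K = -1/B = -1/(8) = -0.1250 everywhere (the point (m, s) = (-2, 5) is irrelevant:
the curvature is constant).
The requested Gaussian curvature is K = -0.1250.

-0.1250


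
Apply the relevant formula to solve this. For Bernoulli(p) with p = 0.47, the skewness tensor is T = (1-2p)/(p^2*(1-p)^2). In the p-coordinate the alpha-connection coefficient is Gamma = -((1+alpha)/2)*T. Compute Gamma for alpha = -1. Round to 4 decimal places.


Skewness (Amari-Chentsov) tensor: T = (1-2p)/(p^2*(1-p)^2).
p = 0.47, 1-2p = 0.06, p^2 = 0.2209, (1-p)^2 = 0.2809.
T = 0.06/(0.2209 * 0.2809) = 0.96695.
In the p-coordinate, Gamma^(alpha) = Gamma^(0) - (alpha/2)*T with Gamma^(0) = (1/2)*g'(p) = -T/2,
so Gamma^(alpha) = -((1+alpha)/2)*T.
alpha = -1, -(1+alpha)/2 = 0.0.
Gamma = 0.0 * 0.96695 = 0.0000

0.0000


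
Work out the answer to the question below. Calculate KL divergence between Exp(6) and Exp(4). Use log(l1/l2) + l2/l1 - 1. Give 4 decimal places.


KL divergence for exponential family:
KL = log(l1/l2) + l2/l1 - 1.
log(6/4) = 0.405465.
4/6 = 0.666667.
KL = 0.405465 + 0.666667 - 1 = 0.0721

0.0721


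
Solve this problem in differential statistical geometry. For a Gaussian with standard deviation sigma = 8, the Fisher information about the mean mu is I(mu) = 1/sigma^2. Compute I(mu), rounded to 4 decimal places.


The Fisher information for the mean of a normal distribution is I(mu) = 1/sigma^2.
sigma = 8, so sigma^2 = 64.
I(mu) = 1/64 = 0.0156

0.0156


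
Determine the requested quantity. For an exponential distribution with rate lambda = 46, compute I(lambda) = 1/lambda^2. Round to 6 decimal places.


Fisher information for exponential: I(lambda) = 1/lambda^2.
lambda = 46, lambda^2 = 2116.
I = 1/2116 = 0.000473

0.000473


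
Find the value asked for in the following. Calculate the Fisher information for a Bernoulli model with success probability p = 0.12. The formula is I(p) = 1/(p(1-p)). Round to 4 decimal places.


For Bernoulli(p), Fisher information is I(p) = 1/(p*(1-p)).
p = 0.12, 1-p = 0.88.
p*(1-p) = 0.1056.
I(p) = 1/0.1056 = 9.4697

9.4697


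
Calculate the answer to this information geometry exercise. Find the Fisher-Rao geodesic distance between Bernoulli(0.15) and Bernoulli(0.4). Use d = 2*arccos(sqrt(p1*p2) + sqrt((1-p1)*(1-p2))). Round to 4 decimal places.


Geodesic distance on Bernoulli manifold:
d(p1,p2) = 2*arccos(sqrt(p1*p2) + sqrt((1-p1)*(1-p2))).
sqrt(p1*p2) = sqrt(0.15*0.4) = 0.244949.
sqrt((1-p1)*(1-p2)) = sqrt(0.85*0.6) = 0.714143.
arg = 0.244949 + 0.714143 = 0.959092.
d = 2*arccos(0.959092) = 0.5740

0.5740


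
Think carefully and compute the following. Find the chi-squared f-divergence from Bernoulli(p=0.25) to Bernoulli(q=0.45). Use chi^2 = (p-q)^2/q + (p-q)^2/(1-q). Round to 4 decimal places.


Chi-squared divergence between Bernoulli distributions:
chi^2 = (p-q)^2/q + (p-q)^2/(1-q).
p = 0.25, q = 0.45, p-q = -0.2.
(p-q)^2 = 0.04.
term1 = 0.04/0.45 = 0.088889.
term2 = 0.04/0.55 = 0.072727.
chi^2 = 0.088889 + 0.072727 = 0.1616

0.1616


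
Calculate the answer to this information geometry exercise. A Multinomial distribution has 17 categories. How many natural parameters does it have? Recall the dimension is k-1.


Exponential family dimension calculation:
For Multinomial with k=17 categories, dim = k-1 = 16.

16


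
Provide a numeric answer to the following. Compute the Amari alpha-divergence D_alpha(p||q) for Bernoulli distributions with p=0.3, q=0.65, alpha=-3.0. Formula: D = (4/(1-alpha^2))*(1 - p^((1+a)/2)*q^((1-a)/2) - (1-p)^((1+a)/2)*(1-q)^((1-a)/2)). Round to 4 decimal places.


Amari alpha-divergence:
D = (4/(1-alpha^2))*(1 - p^((1+a)/2)*q^((1-a)/2) - (1-p)^((1+a)/2)*(1-q)^((1-a)/2)).
alpha = -3.0, p = 0.3, q = 0.65.
e1 = (1+alpha)/2 = -1.0, e2 = (1-alpha)/2 = 2.0.
t1 = p^e1 * q^e2 = 0.3^-1.0 * 0.65^2.0 = 1.408333.
t2 = (1-p)^e1 * (1-q)^e2 = 0.7^-1.0 * 0.35^2.0 = 0.175.
4/(1-alpha^2) = -0.5.
D = -0.5*(1 - 1.408333 - 0.175) = 0.2917

0.2917


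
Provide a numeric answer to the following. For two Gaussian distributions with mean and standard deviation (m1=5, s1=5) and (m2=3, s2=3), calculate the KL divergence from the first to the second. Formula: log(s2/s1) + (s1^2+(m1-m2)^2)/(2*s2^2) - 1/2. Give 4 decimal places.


KL divergence between normal distributions:
KL = log(s2/s1) + (s1^2 + (m1-m2)^2)/(2*s2^2) - 1/2.
log(3/5) = -0.510826.
(5^2 + (5-3)^2)/(2*3^2) = (25 + 4)/18 = 1.611111.
KL = -0.510826 + 1.611111 - 0.5 = 0.6003

0.6003


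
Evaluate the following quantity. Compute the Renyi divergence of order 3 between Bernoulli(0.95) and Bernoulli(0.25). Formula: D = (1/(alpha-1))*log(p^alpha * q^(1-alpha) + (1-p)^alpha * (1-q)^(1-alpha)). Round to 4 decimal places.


Renyi divergence of order alpha between Bernoulli distributions:
D = (1/(alpha-1))*log(p^alpha * q^(1-alpha) + (1-p)^alpha * (1-q)^(1-alpha)).
alpha = 3, p = 0.95, q = 0.25.
p^alpha * q^(1-alpha) = 0.95^3 * 0.25^-2 = 13.718.
(1-p)^alpha * (1-q)^(1-alpha) = 0.05^3 * 0.75^-2 = 0.000222.
sum = 13.718 + 0.000222 = 13.718222.
D = (1/2)*log(13.718222) = 1.3094

1.3094


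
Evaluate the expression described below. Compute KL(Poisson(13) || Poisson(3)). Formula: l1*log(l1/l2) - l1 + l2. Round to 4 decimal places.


KL divergence for Poisson:
KL = l1*log(l1/l2) - l1 + l2.
l1 = 13, l2 = 3.
log(13/3) = 1.466337.
l1*log(l1/l2) = 13 * 1.466337 = 19.062382.
KL = 19.062382 - 13 + 3 = 9.0624

9.0624


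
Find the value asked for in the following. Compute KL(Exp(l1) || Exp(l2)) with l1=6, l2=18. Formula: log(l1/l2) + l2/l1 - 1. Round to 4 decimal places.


KL divergence for exponential family:
KL = log(l1/l2) + l2/l1 - 1.
log(6/18) = -1.098612.
18/6 = 3.0.
KL = -1.098612 + 3.0 - 1 = 0.9014

0.9014


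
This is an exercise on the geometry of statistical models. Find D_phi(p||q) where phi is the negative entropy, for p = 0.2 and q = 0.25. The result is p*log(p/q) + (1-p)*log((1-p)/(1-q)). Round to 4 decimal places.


Bregman divergence with negative entropy generator:
D = p*log(p/q) + (1-p)*log((1-p)/(1-q)).
p = 0.2, q = 0.25.
p*log(p/q) = 0.2*log(0.2/0.25) = -0.044629.
(1-p)*log((1-p)/(1-q)) = 0.8*log(0.8/0.75) = 0.051631.
D = -0.044629 + 0.051631 = 0.0070

0.0070


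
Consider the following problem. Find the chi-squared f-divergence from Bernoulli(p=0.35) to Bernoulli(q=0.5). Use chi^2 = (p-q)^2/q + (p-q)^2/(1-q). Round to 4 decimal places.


Chi-squared divergence between Bernoulli distributions:
chi^2 = (p-q)^2/q + (p-q)^2/(1-q).
p = 0.35, q = 0.5, p-q = -0.15.
(p-q)^2 = 0.0225.
term1 = 0.0225/0.5 = 0.045.
term2 = 0.0225/0.5 = 0.045.
chi^2 = 0.045 + 0.045 = 0.0900

0.0900


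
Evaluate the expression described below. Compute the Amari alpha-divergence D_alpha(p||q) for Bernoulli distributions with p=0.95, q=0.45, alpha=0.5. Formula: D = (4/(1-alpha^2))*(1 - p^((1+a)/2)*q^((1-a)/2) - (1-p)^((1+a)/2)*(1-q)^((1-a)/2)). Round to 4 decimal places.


Amari alpha-divergence:
D = (4/(1-alpha^2))*(1 - p^((1+a)/2)*q^((1-a)/2) - (1-p)^((1+a)/2)*(1-q)^((1-a)/2)).
alpha = 0.5, p = 0.95, q = 0.45.
e1 = (1+alpha)/2 = 0.75, e2 = (1-alpha)/2 = 0.25.
t1 = p^e1 * q^e2 = 0.95^0.75 * 0.45^0.25 = 0.788126.
t2 = (1-p)^e1 * (1-q)^e2 = 0.05^0.75 * 0.55^0.25 = 0.091058.
4/(1-alpha^2) = 5.333333.
D = 5.333333*(1 - 0.788126 - 0.091058) = 0.6444

0.6444


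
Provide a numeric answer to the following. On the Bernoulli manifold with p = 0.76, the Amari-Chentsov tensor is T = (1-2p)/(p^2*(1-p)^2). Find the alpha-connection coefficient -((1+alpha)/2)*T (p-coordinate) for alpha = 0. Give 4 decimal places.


Skewness (Amari-Chentsov) tensor: T = (1-2p)/(p^2*(1-p)^2).
p = 0.76, 1-2p = -0.52, p^2 = 0.5776, (1-p)^2 = 0.0576.
T = -0.52/(0.5776 * 0.0576) = -15.629809.
In the p-coordinate, Gamma^(alpha) = Gamma^(0) - (alpha/2)*T with Gamma^(0) = (1/2)*g'(p) = -T/2,
so Gamma^(alpha) = -((1+alpha)/2)*T.
alpha = 0, -(1+alpha)/2 = -0.5.
Gamma = -0.5 * -15.629809 = 7.8149

7.8149


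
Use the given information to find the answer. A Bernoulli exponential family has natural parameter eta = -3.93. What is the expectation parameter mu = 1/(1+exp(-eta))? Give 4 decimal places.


Dual coordinate (expectation parameter) for Bernoulli:
mu = 1/(1+exp(-eta)).
eta = -3.93.
exp(-eta) = exp(3.93) = 50.906978.
mu = 1/(1+50.906978) = 0.0193

0.0193


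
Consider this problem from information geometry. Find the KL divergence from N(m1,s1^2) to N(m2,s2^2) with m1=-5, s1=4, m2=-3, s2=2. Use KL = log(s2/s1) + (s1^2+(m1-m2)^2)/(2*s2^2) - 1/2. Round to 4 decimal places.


KL divergence between normal distributions:
KL = log(s2/s1) + (s1^2 + (m1-m2)^2)/(2*s2^2) - 1/2.
log(2/4) = -0.693147.
(4^2 + (-5--3)^2)/(2*2^2) = (16 + 4)/8 = 2.5.
KL = -0.693147 + 2.5 - 0.5 = 1.3069

1.3069


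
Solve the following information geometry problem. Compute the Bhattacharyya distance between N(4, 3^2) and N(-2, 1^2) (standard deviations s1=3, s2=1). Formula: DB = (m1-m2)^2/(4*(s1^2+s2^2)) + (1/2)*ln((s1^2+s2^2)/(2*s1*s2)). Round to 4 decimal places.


Bhattacharyya distance between two Gaussians:
DB = (m1-m2)^2/(4*(s1^2+s2^2)) + (1/2)*ln((s1^2+s2^2)/(2*s1*s2)).
(m1-m2)^2 = (6)^2 = 36.
s1^2+s2^2 = 9 + 1 = 10.
term1 = 36/40 = 0.9.
term2 = 0.5*ln(10/6.0) = 0.255413.
DB = 0.9 + 0.255413 = 1.1554

1.1554


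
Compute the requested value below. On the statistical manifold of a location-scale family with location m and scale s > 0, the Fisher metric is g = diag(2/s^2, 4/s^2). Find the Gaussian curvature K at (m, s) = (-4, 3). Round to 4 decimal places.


The metric has the form g = (A dm^2 + B ds^2)/s^2 with A = 2, B = 4.
Substitute u = sqrt(A/B)*m: g = B*(du^2 + ds^2)/s^2, i.e. B times the
Poincare upper half-plane metric, which has constant Gaussian curvature -1.
Scaling a 2D metric by a constant c divides the Gaussian curvature by c,
so K = -1/B = -1/(4) = -0.2500 everywhere (the point (m, s) = (-4, 3) is irrelevant:
the curvature is constant).
The requested Gaussian curvature is K = -0.2500.

-0.2500


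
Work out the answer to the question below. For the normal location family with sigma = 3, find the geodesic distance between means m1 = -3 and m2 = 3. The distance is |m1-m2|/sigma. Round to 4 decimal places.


On the fixed-variance normal subfamily, geodesic distance = |m1-m2|/sigma.
|-3 - 3| = 6.
sigma = 3.
d = 6/3 = 2.0000

2.0000


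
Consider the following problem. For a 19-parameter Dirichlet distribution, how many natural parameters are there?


Exponential family dimension calculation:
Dirichlet with 19 components has 19 natural parameters.

19


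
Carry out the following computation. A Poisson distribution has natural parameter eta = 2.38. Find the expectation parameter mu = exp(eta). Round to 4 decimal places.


Expectation parameter for Poisson exponential family:
mu = exp(eta).
eta = 2.38.
mu = exp(2.38) = 10.8049

10.8049


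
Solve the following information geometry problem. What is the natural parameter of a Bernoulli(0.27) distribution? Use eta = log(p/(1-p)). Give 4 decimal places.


Natural parameter for Bernoulli: eta = log(p/(1-p)).
p = 0.27, 1-p = 0.73.
p/(1-p) = 0.369863.
eta = log(0.369863) = -0.9946

-0.9946


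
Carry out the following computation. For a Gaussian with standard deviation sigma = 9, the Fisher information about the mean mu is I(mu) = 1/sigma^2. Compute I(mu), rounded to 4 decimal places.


The Fisher information for the mean of a normal distribution is I(mu) = 1/sigma^2.
sigma = 9, so sigma^2 = 81.
I(mu) = 1/81 = 0.0123

0.0123


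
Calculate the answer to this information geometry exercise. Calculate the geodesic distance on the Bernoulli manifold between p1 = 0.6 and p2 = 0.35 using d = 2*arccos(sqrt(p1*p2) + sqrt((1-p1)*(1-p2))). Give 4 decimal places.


Geodesic distance on Bernoulli manifold:
d(p1,p2) = 2*arccos(sqrt(p1*p2) + sqrt((1-p1)*(1-p2))).
sqrt(p1*p2) = sqrt(0.6*0.35) = 0.458258.
sqrt((1-p1)*(1-p2)) = sqrt(0.4*0.65) = 0.509902.
arg = 0.458258 + 0.509902 = 0.96816.
d = 2*arccos(0.96816) = 0.5061

0.5061


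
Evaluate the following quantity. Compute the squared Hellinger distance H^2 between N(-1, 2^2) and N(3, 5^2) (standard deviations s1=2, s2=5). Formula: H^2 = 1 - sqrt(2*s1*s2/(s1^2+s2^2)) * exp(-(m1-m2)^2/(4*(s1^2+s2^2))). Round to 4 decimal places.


Squared Hellinger distance for Gaussians:
H^2 = 1 - sqrt(2*s1*s2/(s1^2+s2^2)) * exp(-(m1-m2)^2/(4*(s1^2+s2^2))).
s1^2 = 4, s2^2 = 25, s1^2+s2^2 = 29.
sqrt(2*2*5/(29)) = 0.830455.
(m1-m2)^2 = (-4)^2 = 16.
exp(-16/(4*29)) = exp(-0.137931) = 0.871159.
H^2 = 1 - 0.830455*0.871159 = 0.2765

0.2765


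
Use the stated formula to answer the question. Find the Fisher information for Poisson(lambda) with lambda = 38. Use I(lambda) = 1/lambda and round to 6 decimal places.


Fisher information for Poisson: I(lambda) = 1/lambda.
lambda = 38.
I(lambda) = 1/38 = 0.026316

0.026316


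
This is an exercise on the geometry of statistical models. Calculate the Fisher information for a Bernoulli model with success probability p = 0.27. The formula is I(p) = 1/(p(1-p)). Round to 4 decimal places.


For Bernoulli(p), Fisher information is I(p) = 1/(p*(1-p)).
p = 0.27, 1-p = 0.73.
p*(1-p) = 0.1971.
I(p) = 1/0.1971 = 5.0736

5.0736


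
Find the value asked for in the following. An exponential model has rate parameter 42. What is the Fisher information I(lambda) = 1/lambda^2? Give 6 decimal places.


Fisher information for exponential: I(lambda) = 1/lambda^2.
lambda = 42, lambda^2 = 1764.
I = 1/1764 = 0.000567

0.000567


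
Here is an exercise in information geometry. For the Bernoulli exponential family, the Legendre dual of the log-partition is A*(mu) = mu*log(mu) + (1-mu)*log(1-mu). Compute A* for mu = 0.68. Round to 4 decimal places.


Legendre transform for Bernoulli:
A*(mu) = mu*log(mu) + (1-mu)*log(1-mu).
mu = 0.68, 1-mu = 0.32.
mu*log(mu) = 0.68*log(0.68) = -0.26225.
(1-mu)*log(1-mu) = 0.32*log(0.32) = -0.364619.
A* = -0.26225 + -0.364619 = -0.6269

-0.6269


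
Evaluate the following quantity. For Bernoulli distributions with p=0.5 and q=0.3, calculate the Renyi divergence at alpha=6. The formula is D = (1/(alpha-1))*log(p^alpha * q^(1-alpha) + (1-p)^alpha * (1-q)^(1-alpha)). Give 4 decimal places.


Renyi divergence of order alpha between Bernoulli distributions:
D = (1/(alpha-1))*log(p^alpha * q^(1-alpha) + (1-p)^alpha * (1-q)^(1-alpha)).
alpha = 6, p = 0.5, q = 0.3.
p^alpha * q^(1-alpha) = 0.5^6 * 0.3^-5 = 6.430041.
(1-p)^alpha * (1-q)^(1-alpha) = 0.5^6 * 0.7^-5 = 0.092967.
sum = 6.430041 + 0.092967 = 6.523008.
D = (1/5)*log(6.523008) = 0.3751

0.3751


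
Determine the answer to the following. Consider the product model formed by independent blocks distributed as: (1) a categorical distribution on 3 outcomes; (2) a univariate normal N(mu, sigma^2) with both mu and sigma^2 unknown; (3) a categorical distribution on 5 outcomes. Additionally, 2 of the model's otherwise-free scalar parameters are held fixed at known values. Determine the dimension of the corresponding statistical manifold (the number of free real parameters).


The dimension of a statistical manifold equals the number of free
(independent) real parameters of the model. For a product of independent
blocks the parameter counts add.
- categorical on 3 outcomes (probabilities sum to 1): 3-1 = 2.
- normal (mu, sigma^2): 2.
- categorical on 5 outcomes (probabilities sum to 1): 5-1 = 4.
Total = 2 + 2 + 4 = 8.
2 parameter(s) fixed at known values: 8 - 2 = 6.
Dimension = 6

6


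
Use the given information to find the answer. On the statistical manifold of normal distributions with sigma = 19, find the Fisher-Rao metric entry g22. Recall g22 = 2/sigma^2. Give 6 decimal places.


For the 2-parameter normal family, the Fisher metric has:
  g11 = 1/sigma^2, g22 = 2/sigma^2.
sigma = 19, sigma^2 = 361.
g22 = 0.005540

0.005540


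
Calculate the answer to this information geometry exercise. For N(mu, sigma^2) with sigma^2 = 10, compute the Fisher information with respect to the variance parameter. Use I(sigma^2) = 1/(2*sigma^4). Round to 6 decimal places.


Fisher information for variance: I(sigma^2) = 1/(2*sigma^4).
sigma^2 = 10, so sigma^4 = 100.
I = 1/(2*100) = 1/200 = 0.005000

0.005000


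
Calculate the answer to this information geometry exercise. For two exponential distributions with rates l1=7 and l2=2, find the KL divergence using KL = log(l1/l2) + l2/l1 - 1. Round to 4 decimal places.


KL divergence for exponential family:
KL = log(l1/l2) + l2/l1 - 1.
log(7/2) = 1.252763.
2/7 = 0.285714.
KL = 1.252763 + 0.285714 - 1 = 0.5385

0.5385


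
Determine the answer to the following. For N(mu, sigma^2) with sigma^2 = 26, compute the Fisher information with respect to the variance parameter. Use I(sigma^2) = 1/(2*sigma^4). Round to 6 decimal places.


Fisher information for variance: I(sigma^2) = 1/(2*sigma^4).
sigma^2 = 26, so sigma^4 = 676.
I = 1/(2*676) = 1/1352 = 0.000740

0.000740


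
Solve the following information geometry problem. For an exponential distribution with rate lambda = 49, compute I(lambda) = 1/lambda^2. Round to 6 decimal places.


Fisher information for exponential: I(lambda) = 1/lambda^2.
lambda = 49, lambda^2 = 2401.
I = 1/2401 = 0.000416

0.000416


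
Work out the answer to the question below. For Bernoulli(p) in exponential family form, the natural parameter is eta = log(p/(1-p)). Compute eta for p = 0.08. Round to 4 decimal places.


Natural parameter for Bernoulli: eta = log(p/(1-p)).
p = 0.08, 1-p = 0.92.
p/(1-p) = 0.086957.
eta = log(0.086957) = -2.4423

-2.4423


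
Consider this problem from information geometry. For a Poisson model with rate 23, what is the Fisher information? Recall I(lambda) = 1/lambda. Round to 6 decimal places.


Fisher information for Poisson: I(lambda) = 1/lambda.
lambda = 23.
I(lambda) = 1/23 = 0.043478

0.043478


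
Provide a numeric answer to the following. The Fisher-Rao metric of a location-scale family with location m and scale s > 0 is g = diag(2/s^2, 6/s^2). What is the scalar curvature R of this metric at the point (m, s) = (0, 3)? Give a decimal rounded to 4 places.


The metric has the form g = (A dm^2 + B ds^2)/s^2 with A = 2, B = 6.
Substitute u = sqrt(A/B)*m: g = B*(du^2 + ds^2)/s^2, i.e. B times the
Poincare upper half-plane metric, which has constant Gaussian curvature -1.
Scaling a 2D metric by a constant c divides the Gaussian curvature by c,
so K = -1/B = -1/(6) = -0.1667 everywhere (the point (m, s) = (0, 3) is irrelevant:
the curvature is constant).
Scalar curvature in dimension 2: R = 2K = -2/(6) = -0.3333.

-0.3333


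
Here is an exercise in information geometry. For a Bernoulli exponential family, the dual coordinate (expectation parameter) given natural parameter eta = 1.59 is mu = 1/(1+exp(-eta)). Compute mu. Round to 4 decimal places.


Dual coordinate (expectation parameter) for Bernoulli:
mu = 1/(1+exp(-eta)).
eta = 1.59.
exp(-eta) = exp(-1.59) = 0.203926.
mu = 1/(1+0.203926) = 0.8306

0.8306


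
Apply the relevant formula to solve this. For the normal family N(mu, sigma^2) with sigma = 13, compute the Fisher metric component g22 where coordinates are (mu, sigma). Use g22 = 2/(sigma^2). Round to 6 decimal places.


For the 2-parameter normal family, the Fisher metric has:
  g11 = 1/sigma^2, g22 = 2/sigma^2.
sigma = 13, sigma^2 = 169.
g22 = 0.011834

0.011834


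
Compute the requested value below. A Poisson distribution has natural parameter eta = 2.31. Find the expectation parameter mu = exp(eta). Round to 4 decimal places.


Expectation parameter for Poisson exponential family:
mu = exp(eta).
eta = 2.31.
mu = exp(2.31) = 10.0744

10.0744


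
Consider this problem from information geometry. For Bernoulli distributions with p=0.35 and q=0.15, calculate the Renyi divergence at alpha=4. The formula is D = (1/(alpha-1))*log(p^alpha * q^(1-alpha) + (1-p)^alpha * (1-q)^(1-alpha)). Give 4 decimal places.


Renyi divergence of order alpha between Bernoulli distributions:
D = (1/(alpha-1))*log(p^alpha * q^(1-alpha) + (1-p)^alpha * (1-q)^(1-alpha)).
alpha = 4, p = 0.35, q = 0.15.
p^alpha * q^(1-alpha) = 0.35^4 * 0.15^-3 = 4.446296.
(1-p)^alpha * (1-q)^(1-alpha) = 0.65^4 * 0.85^-3 = 0.290668.
sum = 4.446296 + 0.290668 = 4.736964.
D = (1/3)*log(4.736964) = 0.5185

0.5185


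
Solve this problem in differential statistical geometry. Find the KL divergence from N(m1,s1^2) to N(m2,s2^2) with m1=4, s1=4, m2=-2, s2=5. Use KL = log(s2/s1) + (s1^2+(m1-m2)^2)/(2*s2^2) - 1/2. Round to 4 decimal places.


KL divergence between normal distributions:
KL = log(s2/s1) + (s1^2 + (m1-m2)^2)/(2*s2^2) - 1/2.
log(5/4) = 0.223144.
(4^2 + (4--2)^2)/(2*5^2) = (16 + 36)/50 = 1.04.
KL = 0.223144 + 1.04 - 0.5 = 0.7631

0.7631


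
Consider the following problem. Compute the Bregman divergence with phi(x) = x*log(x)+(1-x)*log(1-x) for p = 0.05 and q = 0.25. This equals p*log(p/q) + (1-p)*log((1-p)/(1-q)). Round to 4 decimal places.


Bregman divergence with negative entropy generator:
D = p*log(p/q) + (1-p)*log((1-p)/(1-q)).
p = 0.05, q = 0.25.
p*log(p/q) = 0.05*log(0.05/0.25) = -0.080472.
(1-p)*log((1-p)/(1-q)) = 0.95*log(0.95/0.75) = 0.224569.
D = -0.080472 + 0.224569 = 0.1441

0.1441


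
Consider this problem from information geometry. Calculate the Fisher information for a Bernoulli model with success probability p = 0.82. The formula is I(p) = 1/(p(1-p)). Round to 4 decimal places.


For Bernoulli(p), Fisher information is I(p) = 1/(p*(1-p)).
p = 0.82, 1-p = 0.18.
p*(1-p) = 0.1476.
I(p) = 1/0.1476 = 6.7751

6.7751


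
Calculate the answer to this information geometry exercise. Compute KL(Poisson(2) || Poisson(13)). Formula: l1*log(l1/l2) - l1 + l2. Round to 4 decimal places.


KL divergence for Poisson:
KL = l1*log(l1/l2) - l1 + l2.
l1 = 2, l2 = 13.
log(2/13) = -1.871802.
l1*log(l1/l2) = 2 * -1.871802 = -3.743604.
KL = -3.743604 - 2 + 13 = 7.2564

7.2564


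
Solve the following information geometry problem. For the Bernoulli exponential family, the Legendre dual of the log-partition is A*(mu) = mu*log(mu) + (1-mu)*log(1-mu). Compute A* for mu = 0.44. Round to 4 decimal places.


Legendre transform for Bernoulli:
A*(mu) = mu*log(mu) + (1-mu)*log(1-mu).
mu = 0.44, 1-mu = 0.56.
mu*log(mu) = 0.44*log(0.44) = -0.361231.
(1-mu)*log(1-mu) = 0.56*log(0.56) = -0.324698.
A* = -0.361231 + -0.324698 = -0.6859

-0.6859


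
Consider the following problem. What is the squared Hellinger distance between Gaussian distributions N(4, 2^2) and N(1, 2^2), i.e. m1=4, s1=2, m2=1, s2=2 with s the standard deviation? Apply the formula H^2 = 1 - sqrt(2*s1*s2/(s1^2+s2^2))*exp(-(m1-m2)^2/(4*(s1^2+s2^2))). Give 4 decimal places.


Squared Hellinger distance for Gaussians:
H^2 = 1 - sqrt(2*s1*s2/(s1^2+s2^2)) * exp(-(m1-m2)^2/(4*(s1^2+s2^2))).
s1^2 = 4, s2^2 = 4, s1^2+s2^2 = 8.
sqrt(2*2*2/(8)) = 1.0.
(m1-m2)^2 = (3)^2 = 9.
exp(-9/(4*8)) = exp(-0.28125) = 0.75484.
H^2 = 1 - 1.0*0.75484 = 0.2452

0.2452


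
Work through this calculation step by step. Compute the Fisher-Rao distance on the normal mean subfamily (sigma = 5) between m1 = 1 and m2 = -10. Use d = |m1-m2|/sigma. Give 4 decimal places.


On the fixed-variance normal subfamily, geodesic distance = |m1-m2|/sigma.
|1 - -10| = 11.
sigma = 5.
d = 11/5 = 2.2000

2.2000
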